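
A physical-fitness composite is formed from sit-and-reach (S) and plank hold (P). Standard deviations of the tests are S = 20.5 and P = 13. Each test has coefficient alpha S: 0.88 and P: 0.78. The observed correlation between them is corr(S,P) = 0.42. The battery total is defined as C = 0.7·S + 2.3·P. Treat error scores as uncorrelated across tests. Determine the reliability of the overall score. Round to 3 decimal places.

0.848

Var(C) = 0.7²·20.5² + 2.3²·13² + 2·[1.61·20.5·13·0.42] = 1099.93 + 360.415 = 1460.35.
Because errors are independent across components, Cov(Tᵢ,Tⱼ) = Cov(Xᵢ,Xⱼ); the off-diagonal part of the true-score variance is the same as above.
True-score variance = [0.7²·20.5²·0.88 + 2.3²·13²·0.78] + 360.415 = 878.54 + 360.415 = 1238.95.
Reliability = 1238.95 / 1460.35 = 0.848.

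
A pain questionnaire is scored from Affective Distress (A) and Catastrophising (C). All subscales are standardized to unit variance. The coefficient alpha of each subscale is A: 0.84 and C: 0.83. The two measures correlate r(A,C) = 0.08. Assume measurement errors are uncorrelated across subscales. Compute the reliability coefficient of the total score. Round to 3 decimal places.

Var(A+C) = 2 + 2·[0.08] = 2 + 0.16 = 2.16.
Under uncorrelated errors the observed covariances equal the true-score covariances, so only the own-variance terms attenuate.
True-score variance = [0.84 + 0.83] + 0.16 = 1.67 + 0.16 = 1.83.
Reliability = 1.83 / 2.16 = 0.847.

0.847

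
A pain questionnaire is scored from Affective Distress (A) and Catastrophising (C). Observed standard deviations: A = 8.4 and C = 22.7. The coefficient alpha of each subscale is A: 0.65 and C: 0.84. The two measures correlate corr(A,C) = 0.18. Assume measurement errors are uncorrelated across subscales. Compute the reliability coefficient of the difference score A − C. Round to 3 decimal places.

Var(A−C) = 8.4² + 22.7² − 2·8.4·22.7·0.18 = 585.85 − 68.6448 = 517.205.
With uncorrelated errors the cross-covariances are all true-score covariance, so they carry over unchanged; only the diagonal terms shrink to ρᵢσᵢ².
True-score variance = [8.4²·0.65 + 22.7²·0.84] − 68.6448 = 478.708 − 68.6448 = 410.063.
Reliability = 410.063 / 517.205 = 0.793.

0.793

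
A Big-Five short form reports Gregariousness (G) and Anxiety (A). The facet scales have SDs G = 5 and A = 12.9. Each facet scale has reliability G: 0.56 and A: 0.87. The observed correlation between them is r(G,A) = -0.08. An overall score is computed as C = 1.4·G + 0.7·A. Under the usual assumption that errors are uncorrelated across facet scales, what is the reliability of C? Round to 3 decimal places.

Var(C) = 1.4²·5² + 0.7²·12.9² + 2·[0.98·5·12.9·(-0.08)] = 130.541 − 10.1136 = 120.427.
Because errors are independent across components, Cov(Tᵢ,Tⱼ) = Cov(Xᵢ,Xⱼ); the off-diagonal part of the true-score variance is the same as above.
True-score variance = [1.4²·5²·0.56 + 0.7²·12.9²·0.87] − 10.1136 = 98.3806 − 10.1136 = 88.267.
Reliability = 88.267 / 120.427 = 0.733.

0.733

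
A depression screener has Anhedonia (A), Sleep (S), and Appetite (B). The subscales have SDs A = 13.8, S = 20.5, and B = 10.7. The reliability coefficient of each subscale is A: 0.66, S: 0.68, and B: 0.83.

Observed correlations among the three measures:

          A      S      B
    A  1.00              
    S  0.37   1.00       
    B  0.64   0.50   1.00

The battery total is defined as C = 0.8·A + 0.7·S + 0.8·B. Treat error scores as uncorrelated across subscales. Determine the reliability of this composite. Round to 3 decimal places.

0.843

Var(C) = 0.8²·13.8² + 0.7²·20.5² + 0.8²·10.7² + 2·[0.56·13.8·20.5·0.37 + 0.64·13.8·10.7·0.64 + 0.56·20.5·10.7·0.50] = 401.078 + 361.033 = 762.111.
Under uncorrelated errors the observed covariances equal the true-score covariances, so only the own-variance terms attenuate.
True-score variance = [0.8²·13.8²·0.66 + 0.7²·20.5²·0.68 + 0.8²·10.7²·0.83] + 361.033 = 281.286 + 361.033 = 642.319.
Reliability = 642.319 / 762.111 = 0.843.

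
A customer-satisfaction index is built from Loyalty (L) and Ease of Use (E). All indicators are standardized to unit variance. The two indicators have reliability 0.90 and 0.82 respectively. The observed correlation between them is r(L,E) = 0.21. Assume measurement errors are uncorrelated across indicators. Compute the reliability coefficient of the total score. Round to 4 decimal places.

0.8843

Var(L+E) = 2 + 2·[0.21] = 2 + 0.42 = 2.42.
Under uncorrelated errors the observed covariances equal the true-score covariances, so only the own-variance terms attenuate.
True-score variance = [0.90 + 0.82] + 0.42 = 1.72 + 0.42 = 2.14.
Reliability = 2.14 / 2.42 = 0.8843.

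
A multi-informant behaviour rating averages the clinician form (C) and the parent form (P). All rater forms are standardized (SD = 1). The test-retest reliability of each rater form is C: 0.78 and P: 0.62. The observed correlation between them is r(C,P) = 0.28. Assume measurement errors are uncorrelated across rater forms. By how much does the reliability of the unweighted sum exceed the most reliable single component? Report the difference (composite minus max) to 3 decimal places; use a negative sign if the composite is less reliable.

-0.014

Var(sum) = 2 + 0.56 = 2.56; true-score variance = 1.4 + 0.56 = 1.96; composite reliability = 0.7656.
Max component reliability = 0.7800.
Difference = 0.7656 − 0.7800 = -0.014.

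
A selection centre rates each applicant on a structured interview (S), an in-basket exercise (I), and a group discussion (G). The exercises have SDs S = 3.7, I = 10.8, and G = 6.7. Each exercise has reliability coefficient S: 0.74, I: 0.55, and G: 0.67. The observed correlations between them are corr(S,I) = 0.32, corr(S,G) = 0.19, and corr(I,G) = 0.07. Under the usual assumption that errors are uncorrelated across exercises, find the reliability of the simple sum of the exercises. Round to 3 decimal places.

Var(S+I+G) = 3.7² + 10.8² + 6.7² + 2·[3.7·10.8·0.32 + 3.7·6.7·0.19 + 10.8·6.7·0.07] = 175.22 + 45.125 = 220.345.
With uncorrelated errors the cross-covariances are all true-score covariance, so they carry over unchanged; only the diagonal terms shrink to ρᵢσᵢ².
True-score variance = [3.7²·0.74 + 10.8²·0.55 + 6.7²·0.67] + 45.125 = 104.359 + 45.125 = 149.484.
Reliability = 149.484 / 220.345 = 0.678.

0.678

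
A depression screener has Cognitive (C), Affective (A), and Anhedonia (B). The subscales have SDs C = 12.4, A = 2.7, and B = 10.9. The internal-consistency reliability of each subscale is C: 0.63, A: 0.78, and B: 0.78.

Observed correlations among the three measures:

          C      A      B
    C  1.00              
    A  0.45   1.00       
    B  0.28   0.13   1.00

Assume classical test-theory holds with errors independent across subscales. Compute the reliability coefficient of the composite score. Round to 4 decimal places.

Var(C+A+B) = 12.4² + 2.7² + 10.9² + 2·[12.4·2.7·0.45 + 12.4·10.9·0.28 + 2.7·10.9·0.13] = 279.86 + 113.473 = 393.333.
With uncorrelated errors the cross-covariances are all true-score covariance, so they carry over unchanged; only the diagonal terms shrink to ρᵢσᵢ².
True-score variance = [12.4²·0.63 + 2.7²·0.78 + 10.9²·0.78] + 113.473 = 195.227 + 113.473 = 308.7.
Reliability = 308.7 / 393.333 = 0.7848.

0.7848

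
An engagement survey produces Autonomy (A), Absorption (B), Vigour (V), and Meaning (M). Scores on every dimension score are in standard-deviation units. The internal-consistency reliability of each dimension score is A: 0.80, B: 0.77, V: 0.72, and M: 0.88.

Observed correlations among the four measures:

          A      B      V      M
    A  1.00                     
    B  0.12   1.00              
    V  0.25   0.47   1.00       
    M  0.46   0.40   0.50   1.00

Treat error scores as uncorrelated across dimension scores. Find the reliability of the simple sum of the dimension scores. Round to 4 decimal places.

0.9012

Var(A+B+V+M) = 4 + 2·[0.12 + 0.25 + 0.46 + 0.47 + 0.40 + 0.50] = 4 + 4.4 = 8.4.
With uncorrelated errors the cross-covariances are all true-score covariance, so they carry over unchanged; only the diagonal terms shrink to ρᵢσᵢ².
True-score variance = [0.80 + 0.77 + 0.72 + 0.88] + 4.4 = 3.17 + 4.4 = 7.57.
Reliability = 7.57 / 8.4 = 0.9012.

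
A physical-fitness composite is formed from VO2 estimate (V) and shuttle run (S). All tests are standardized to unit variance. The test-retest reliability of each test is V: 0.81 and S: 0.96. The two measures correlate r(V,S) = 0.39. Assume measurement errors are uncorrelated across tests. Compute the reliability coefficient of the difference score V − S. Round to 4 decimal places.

Var(V−S) = 1 + 1 − 2·0.39 = 2 − 0.78 = 1.22.
With uncorrelated errors the cross-covariances are all true-score covariance, so they carry over unchanged; only the diagonal terms shrink to ρᵢσᵢ².
True-score variance = [0.81 + 0.96] − 0.78 = 1.77 − 0.78 = 0.99.
Reliability = 0.99 / 1.22 = 0.8115.

0.8115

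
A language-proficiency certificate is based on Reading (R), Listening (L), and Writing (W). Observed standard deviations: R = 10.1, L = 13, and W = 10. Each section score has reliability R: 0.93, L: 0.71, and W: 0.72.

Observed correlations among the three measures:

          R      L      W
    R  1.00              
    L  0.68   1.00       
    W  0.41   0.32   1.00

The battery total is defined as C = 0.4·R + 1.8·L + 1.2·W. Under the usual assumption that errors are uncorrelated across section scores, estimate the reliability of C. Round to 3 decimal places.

Var(C) = 0.4²·10.1² + 1.8²·13² + 1.2²·10² + 2·[0.72·10.1·13·0.68 + 0.48·10.1·10·0.41 + 2.16·13·10·0.32] = 707.882 + 348.035 = 1055.92.
Because errors are independent across components, Cov(Tᵢ,Tⱼ) = Cov(Xᵢ,Xⱼ); the off-diagonal part of the true-score variance is the same as above.
True-score variance = [0.4²·10.1²·0.93 + 1.8²·13²·0.71 + 1.2²·10²·0.72] + 348.035 = 507.627 + 348.035 = 855.661.
Reliability = 855.661 / 1055.92 = 0.810.

0.810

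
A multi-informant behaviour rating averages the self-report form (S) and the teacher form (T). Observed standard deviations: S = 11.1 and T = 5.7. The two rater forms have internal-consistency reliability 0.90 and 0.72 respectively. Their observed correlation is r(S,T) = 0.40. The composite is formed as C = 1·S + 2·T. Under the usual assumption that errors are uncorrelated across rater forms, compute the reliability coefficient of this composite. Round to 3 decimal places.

Var(C) = 11.1² + 2²·5.7² + 2·[2·11.1·5.7·0.40] = 253.17 + 101.232 = 354.402.
With uncorrelated errors the cross-covariances are all true-score covariance, so they carry over unchanged; only the diagonal terms shrink to ρᵢσᵢ².
True-score variance = [11.1²·0.90 + 2²·5.7²·0.72] + 101.232 = 204.46 + 101.232 = 305.692.
Reliability = 305.692 / 354.402 = 0.863.

0.863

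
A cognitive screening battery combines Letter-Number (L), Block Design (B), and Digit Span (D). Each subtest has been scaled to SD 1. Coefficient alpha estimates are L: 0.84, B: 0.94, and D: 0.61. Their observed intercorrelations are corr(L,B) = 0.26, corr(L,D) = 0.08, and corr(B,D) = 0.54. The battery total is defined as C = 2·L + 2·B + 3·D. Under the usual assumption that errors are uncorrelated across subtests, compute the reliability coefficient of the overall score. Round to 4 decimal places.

Var(C) = 2² + 2² + 3² + 2·[4·0.26 + 6·0.08 + 6·0.54] = 17 + 9.52 = 26.52.
Under uncorrelated errors the observed covariances equal the true-score covariances, so only the own-variance terms attenuate.
True-score variance = [2²·0.84 + 2²·0.94 + 3²·0.61] + 9.52 = 12.61 + 9.52 = 22.13.
Reliability = 22.13 / 26.52 = 0.8345.

0.8345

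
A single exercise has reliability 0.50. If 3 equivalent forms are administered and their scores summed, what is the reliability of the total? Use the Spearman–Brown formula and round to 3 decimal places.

0.750

ρ_k = kρ / (1 + (k−1)ρ) = 3·0.50 / (1 + 2·0.50) = 1.500 / 2.000 = 0.750.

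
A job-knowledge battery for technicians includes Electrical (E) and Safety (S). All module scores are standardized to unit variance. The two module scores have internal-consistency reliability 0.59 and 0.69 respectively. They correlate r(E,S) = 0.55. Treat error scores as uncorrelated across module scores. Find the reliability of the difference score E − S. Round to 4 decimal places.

Var(E−S) = 1 + 1 − 2·0.55 = 2 − 1.1 = 0.9.
Because errors are independent across components, Cov(Tᵢ,Tⱼ) = Cov(Xᵢ,Xⱼ); the off-diagonal part of the true-score variance is the same as above.
True-score variance = [0.59 + 0.69] − 1.1 = 1.28 − 1.1 = 0.18.
Reliability = 0.18 / 0.9 = 0.2000.

0.2000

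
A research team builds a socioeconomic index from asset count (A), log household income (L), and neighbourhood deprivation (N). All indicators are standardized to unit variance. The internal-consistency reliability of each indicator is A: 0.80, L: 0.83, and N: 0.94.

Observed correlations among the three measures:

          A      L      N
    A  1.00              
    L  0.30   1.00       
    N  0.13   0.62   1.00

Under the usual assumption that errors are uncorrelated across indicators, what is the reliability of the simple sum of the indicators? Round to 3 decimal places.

Var(A+L+N) = 3 + 2·[0.30 + 0.13 + 0.62] = 3 + 2.1 = 5.1.
Under uncorrelated errors the observed covariances equal the true-score covariances, so only the own-variance terms attenuate.
True-score variance = [0.80 + 0.83 + 0.94] + 2.1 = 2.57 + 2.1 = 4.67.
Reliability = 4.67 / 5.1 = 0.916.

0.916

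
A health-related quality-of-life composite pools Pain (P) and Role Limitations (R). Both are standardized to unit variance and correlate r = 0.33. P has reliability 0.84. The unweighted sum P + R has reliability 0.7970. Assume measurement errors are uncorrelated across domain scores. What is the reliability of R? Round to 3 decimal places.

Var(P+R) = 2 + 2·0.33 = 2.660.
True-score variance = ρ_P + ρ_R + 2·0.33, so 0.7970 = (0.84 + ρ_R + 0.66) / 2.660.
ρ_R = 0.7970·2.660 − 0.84 − 0.66 = 0.620.

0.620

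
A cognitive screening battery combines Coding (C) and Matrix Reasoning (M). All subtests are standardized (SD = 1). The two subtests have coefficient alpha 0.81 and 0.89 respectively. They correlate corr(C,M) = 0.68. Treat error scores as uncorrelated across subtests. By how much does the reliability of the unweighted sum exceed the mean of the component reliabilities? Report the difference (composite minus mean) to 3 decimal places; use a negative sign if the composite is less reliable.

0.061

Var(sum) = 2 + 1.36 = 3.36; true-score variance = 1.7 + 1.36 = 3.06; composite reliability = 0.9107.
Mean component reliability = 0.8500.
Difference = 0.9107 − 0.8500 = 0.061.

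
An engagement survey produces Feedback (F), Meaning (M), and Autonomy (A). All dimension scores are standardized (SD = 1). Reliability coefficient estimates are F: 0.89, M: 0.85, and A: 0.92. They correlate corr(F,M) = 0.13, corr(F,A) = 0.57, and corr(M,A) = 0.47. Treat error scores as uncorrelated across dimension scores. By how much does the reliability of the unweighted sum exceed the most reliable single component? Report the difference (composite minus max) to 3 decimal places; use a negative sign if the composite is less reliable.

0.016

Var(sum) = 3 + 2.34 = 5.34; true-score variance = 2.66 + 2.34 = 5; composite reliability = 0.9363.
Max component reliability = 0.9200.
Difference = 0.9363 − 0.9200 = 0.016.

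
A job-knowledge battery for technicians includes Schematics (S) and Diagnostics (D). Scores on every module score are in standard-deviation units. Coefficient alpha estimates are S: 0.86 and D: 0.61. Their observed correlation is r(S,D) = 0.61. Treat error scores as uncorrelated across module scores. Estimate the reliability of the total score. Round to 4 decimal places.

0.8354

Var(S+D) = 2 + 2·[0.61] = 2 + 1.22 = 3.22.
With uncorrelated errors the cross-covariances are all true-score covariance, so they carry over unchanged; only the diagonal terms shrink to ρᵢσᵢ².
True-score variance = [0.86 + 0.61] + 1.22 = 1.47 + 1.22 = 2.69.
Reliability = 2.69 / 3.22 = 0.8354.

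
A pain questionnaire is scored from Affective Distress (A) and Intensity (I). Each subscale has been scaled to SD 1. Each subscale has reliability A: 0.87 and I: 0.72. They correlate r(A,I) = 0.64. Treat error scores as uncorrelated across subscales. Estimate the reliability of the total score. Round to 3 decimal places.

0.875

Var(A+I) = 2 + 2·[0.64] = 2 + 1.28 = 3.28.
Under uncorrelated errors the observed covariances equal the true-score covariances, so only the own-variance terms attenuate.
True-score variance = [0.87 + 0.72] + 1.28 = 1.59 + 1.28 = 2.87.
Reliability = 2.87 / 3.28 = 0.875.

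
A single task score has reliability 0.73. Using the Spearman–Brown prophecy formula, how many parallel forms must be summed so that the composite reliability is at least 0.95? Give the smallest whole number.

8

k ≥ ρ*(1−ρ₁)/(ρ₁(1−ρ*)) = 0.95·0.27 / (0.73·0.05) = 7.027.
Smallest integer k = 8.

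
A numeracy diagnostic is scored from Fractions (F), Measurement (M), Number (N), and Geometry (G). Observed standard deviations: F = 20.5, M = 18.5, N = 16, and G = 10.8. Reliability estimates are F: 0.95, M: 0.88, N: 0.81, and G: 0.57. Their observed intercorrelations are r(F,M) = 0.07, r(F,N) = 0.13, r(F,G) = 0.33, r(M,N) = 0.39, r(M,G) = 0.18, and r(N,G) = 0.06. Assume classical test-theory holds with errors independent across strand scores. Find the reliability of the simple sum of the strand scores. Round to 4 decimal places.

0.9077

Var(F+M+N+G) = 20.5² + 18.5² + 16² + 10.8² + 2·[20.5·18.5·0.07 + 20.5·16·0.13 + 20.5·10.8·0.33 + 18.5·16·0.39 + 18.5·10.8·0.18 + 16·10.8·0.06] = 1135.14 + 608.043 = 1743.18.
Because errors are independent across components, Cov(Tᵢ,Tⱼ) = Cov(Xᵢ,Xⱼ); the off-diagonal part of the true-score variance is the same as above.
True-score variance = [20.5²·0.95 + 18.5²·0.88 + 16²·0.81 + 10.8²·0.57] + 608.043 = 974.262 + 608.043 = 1582.31.
Reliability = 1582.31 / 1743.18 = 0.9077.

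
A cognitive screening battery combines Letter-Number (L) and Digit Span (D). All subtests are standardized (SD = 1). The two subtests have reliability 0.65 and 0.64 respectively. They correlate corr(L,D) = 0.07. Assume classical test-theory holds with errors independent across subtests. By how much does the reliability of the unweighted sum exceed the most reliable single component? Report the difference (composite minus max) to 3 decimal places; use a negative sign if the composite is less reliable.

Var(sum) = 2 + 0.14 = 2.14; true-score variance = 1.29 + 0.14 = 1.43; composite reliability = 0.6682.
Max component reliability = 0.6500.
Difference = 0.6682 − 0.6500 = 0.018.

0.018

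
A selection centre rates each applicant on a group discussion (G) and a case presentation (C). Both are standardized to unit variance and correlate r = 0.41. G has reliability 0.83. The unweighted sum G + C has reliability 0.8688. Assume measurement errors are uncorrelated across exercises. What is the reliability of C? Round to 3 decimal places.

0.800

Var(G+C) = 2 + 2·0.41 = 2.820.
True-score variance = ρ_G + ρ_C + 2·0.41, so 0.8688 = (0.83 + ρ_C + 0.82) / 2.820.
ρ_C = 0.8688·2.820 − 0.83 − 0.82 = 0.800.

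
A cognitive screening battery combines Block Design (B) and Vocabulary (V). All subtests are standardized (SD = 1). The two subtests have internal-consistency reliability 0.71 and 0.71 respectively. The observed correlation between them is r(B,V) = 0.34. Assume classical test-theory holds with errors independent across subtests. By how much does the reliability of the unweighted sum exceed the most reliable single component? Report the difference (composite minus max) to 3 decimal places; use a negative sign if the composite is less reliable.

Var(sum) = 2 + 0.68 = 2.68; true-score variance = 1.42 + 0.68 = 2.1; composite reliability = 0.7836.
Max component reliability = 0.7100.
Difference = 0.7836 − 0.7100 = 0.074.

0.074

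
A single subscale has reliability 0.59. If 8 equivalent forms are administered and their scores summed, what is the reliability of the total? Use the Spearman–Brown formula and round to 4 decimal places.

ρ_k = kρ / (1 + (k−1)ρ) = 8·0.59 / (1 + 7·0.59) = 4.720 / 5.130 = 0.9201.

0.9201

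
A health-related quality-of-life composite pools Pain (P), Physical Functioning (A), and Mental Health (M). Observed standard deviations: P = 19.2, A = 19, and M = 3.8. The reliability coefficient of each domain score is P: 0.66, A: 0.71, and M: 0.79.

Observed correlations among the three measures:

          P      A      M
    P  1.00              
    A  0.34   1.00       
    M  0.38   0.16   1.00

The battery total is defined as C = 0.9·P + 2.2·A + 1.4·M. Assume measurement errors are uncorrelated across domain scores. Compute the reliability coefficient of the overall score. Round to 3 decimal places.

Var(C) = 0.9²·19.2² + 2.2²·19² + 1.4²·3.8² + 2·[1.98·19.2·19·0.34 + 1.26·19.2·3.8·0.38 + 3.08·19·3.8·0.16] = 2074.14 + 632.194 = 2706.33.
With uncorrelated errors the cross-covariances are all true-score covariance, so they carry over unchanged; only the diagonal terms shrink to ρᵢσᵢ².
True-score variance = [0.9²·19.2²·0.66 + 2.2²·19²·0.71 + 1.4²·3.8²·0.79] + 632.194 = 1459.97 + 632.194 = 2092.17.
Reliability = 2092.17 / 2706.33 = 0.773.

0.773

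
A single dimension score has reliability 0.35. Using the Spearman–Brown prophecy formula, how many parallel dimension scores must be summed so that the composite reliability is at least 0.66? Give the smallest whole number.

k ≥ ρ*(1−ρ₁)/(ρ₁(1−ρ*)) = 0.66·0.65 / (0.35·0.34) = 3.605.
Smallest integer k = 4.

4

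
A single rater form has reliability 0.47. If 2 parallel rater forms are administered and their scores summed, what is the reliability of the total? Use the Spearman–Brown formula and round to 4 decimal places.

0.6395

ρ_k = kρ / (1 + (k−1)ρ) = 2·0.47 / (1 + 1·0.47) = 0.940 / 1.470 = 0.6395.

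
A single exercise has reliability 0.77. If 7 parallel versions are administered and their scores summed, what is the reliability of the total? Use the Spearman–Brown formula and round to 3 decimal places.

0.959

ρ_k = kρ / (1 + (k−1)ρ) = 7·0.77 / (1 + 6·0.77) = 5.390 / 5.620 = 0.959.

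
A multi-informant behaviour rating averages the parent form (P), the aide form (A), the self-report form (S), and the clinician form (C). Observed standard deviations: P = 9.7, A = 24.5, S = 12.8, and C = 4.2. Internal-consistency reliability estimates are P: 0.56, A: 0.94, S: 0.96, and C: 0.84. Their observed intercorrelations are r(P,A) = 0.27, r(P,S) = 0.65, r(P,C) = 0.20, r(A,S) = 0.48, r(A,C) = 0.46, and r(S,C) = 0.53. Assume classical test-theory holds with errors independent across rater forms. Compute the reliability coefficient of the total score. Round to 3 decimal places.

0.947

Var(P+A+S+C) = 9.7² + 24.5² + 12.8² + 4.2² + 2·[9.7·24.5·0.27 + 9.7·12.8·0.65 + 9.7·4.2·0.20 + 24.5·12.8·0.48 + 24.5·4.2·0.46 + 12.8·4.2·0.53] = 875.82 + 758.745 = 1634.56.
Because errors are independent across components, Cov(Tᵢ,Tⱼ) = Cov(Xᵢ,Xⱼ); the off-diagonal part of the true-score variance is the same as above.
True-score variance = [9.7²·0.56 + 24.5²·0.94 + 12.8²·0.96 + 4.2²·0.84] + 758.745 = 789.029 + 758.745 = 1547.77.
Reliability = 1547.77 / 1634.56 = 0.947.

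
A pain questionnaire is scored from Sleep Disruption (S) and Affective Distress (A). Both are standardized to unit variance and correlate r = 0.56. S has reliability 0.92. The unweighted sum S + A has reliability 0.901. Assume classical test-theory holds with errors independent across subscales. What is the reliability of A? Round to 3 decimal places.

Var(S+A) = 2 + 2·0.56 = 3.120.
True-score variance = ρ_S + ρ_A + 2·0.56, so 0.901 = (0.92 + ρ_A + 1.12) / 3.120.
ρ_A = 0.901·3.120 − 0.92 − 1.12 = 0.771.

0.771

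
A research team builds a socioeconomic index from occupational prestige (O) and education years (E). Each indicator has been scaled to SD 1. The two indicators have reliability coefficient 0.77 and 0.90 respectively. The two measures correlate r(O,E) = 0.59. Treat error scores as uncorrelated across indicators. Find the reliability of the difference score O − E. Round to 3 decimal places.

Var(O−E) = 1 + 1 − 2·0.59 = 2 − 1.18 = 0.82.
Under uncorrelated errors the observed covariances equal the true-score covariances, so only the own-variance terms attenuate.
True-score variance = [0.77 + 0.90] − 1.18 = 1.67 − 1.18 = 0.49.
Reliability = 0.49 / 0.82 = 0.598.

0.598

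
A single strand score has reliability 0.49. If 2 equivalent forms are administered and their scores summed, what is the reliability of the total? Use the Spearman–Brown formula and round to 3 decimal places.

ρ_k = kρ / (1 + (k−1)ρ) = 2·0.49 / (1 + 1·0.49) = 0.980 / 1.490 = 0.658.

0.658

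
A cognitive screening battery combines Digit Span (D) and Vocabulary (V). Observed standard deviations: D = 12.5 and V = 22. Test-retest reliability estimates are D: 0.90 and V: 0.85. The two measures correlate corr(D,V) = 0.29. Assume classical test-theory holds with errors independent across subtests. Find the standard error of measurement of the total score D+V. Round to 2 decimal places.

Var(total) = 640.25 + 159.5 = 799.75.
True-score variance = 552.025 + 159.5 = 711.525, so reliability = 0.8897.
Error variance = 799.75 − 711.525 = 88.225; SEM = √88.225 = 9.39.

9.39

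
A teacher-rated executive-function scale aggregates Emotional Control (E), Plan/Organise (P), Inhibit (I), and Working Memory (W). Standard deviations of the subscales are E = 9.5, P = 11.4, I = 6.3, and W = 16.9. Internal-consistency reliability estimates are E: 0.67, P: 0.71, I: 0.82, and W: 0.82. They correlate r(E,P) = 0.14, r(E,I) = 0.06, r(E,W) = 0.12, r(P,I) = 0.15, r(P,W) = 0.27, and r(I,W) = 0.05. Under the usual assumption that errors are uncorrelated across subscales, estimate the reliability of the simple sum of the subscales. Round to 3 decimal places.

Var(E+P+I+W) = 9.5² + 11.4² + 6.3² + 16.9² + 2·[9.5·11.4·0.14 + 9.5·6.3·0.06 + 9.5·16.9·0.12 + 11.4·6.3·0.15 + 11.4·16.9·0.27 + 6.3·16.9·0.05] = 545.51 + 212.267 = 757.777.
Because errors are independent across components, Cov(Tᵢ,Tⱼ) = Cov(Xᵢ,Xⱼ); the off-diagonal part of the true-score variance is the same as above.
True-score variance = [9.5²·0.67 + 11.4²·0.71 + 6.3²·0.82 + 16.9²·0.82] + 212.267 = 419.485 + 212.267 = 631.752.
Reliability = 631.752 / 757.777 = 0.834.

0.834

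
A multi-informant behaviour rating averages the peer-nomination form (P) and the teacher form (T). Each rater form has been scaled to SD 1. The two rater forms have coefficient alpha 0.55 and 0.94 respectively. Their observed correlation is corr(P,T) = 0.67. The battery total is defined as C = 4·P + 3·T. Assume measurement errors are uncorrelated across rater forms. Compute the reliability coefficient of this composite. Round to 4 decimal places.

Var(C) = 4² + 3² + 2·[12·0.67] = 25 + 16.08 = 41.08.
With uncorrelated errors the cross-covariances are all true-score covariance, so they carry over unchanged; only the diagonal terms shrink to ρᵢσᵢ².
True-score variance = [4²·0.55 + 3²·0.94] + 16.08 = 17.26 + 16.08 = 33.34.
Reliability = 33.34 / 41.08 = 0.8116.

0.8116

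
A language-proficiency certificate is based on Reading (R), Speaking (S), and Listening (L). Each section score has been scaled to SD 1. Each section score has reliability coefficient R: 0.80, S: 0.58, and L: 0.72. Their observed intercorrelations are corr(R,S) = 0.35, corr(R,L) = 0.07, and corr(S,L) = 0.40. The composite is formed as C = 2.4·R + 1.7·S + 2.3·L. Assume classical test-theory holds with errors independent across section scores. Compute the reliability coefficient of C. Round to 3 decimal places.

Var(C) = 2.4² + 1.7² + 2.3² + 2·[4.08·0.35 + 5.52·0.07 + 3.91·0.40] = 13.94 + 6.7568 = 20.6968.
Under uncorrelated errors the observed covariances equal the true-score covariances, so only the own-variance terms attenuate.
True-score variance = [2.4²·0.80 + 1.7²·0.58 + 2.3²·0.72] + 6.7568 = 10.093 + 6.7568 = 16.8498.
Reliability = 16.8498 / 20.6968 = 0.814.

0.814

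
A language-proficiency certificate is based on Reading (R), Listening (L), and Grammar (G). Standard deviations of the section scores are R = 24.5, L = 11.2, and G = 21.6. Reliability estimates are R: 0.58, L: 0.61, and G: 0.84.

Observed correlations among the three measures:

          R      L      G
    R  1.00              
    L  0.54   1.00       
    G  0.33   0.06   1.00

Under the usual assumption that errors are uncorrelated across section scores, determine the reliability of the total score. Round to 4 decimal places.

Var(R+L+G) = 24.5² + 11.2² + 21.6² + 2·[24.5·11.2·0.54 + 24.5·21.6·0.33 + 11.2·21.6·0.06] = 1192.25 + 674.654 = 1866.9.
Because errors are independent across components, Cov(Tᵢ,Tⱼ) = Cov(Xᵢ,Xⱼ); the off-diagonal part of the true-score variance is the same as above.
True-score variance = [24.5²·0.58 + 11.2²·0.61 + 21.6²·0.84] + 674.654 = 816.574 + 674.654 = 1491.23.
Reliability = 1491.23 / 1866.9 = 0.7988.

0.7988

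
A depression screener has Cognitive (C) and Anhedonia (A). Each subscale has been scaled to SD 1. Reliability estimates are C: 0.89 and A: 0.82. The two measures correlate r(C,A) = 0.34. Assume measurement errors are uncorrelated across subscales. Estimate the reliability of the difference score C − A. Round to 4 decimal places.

0.7803

Var(C−A) = 1 + 1 − 2·0.34 = 2 − 0.68 = 1.32.
With uncorrelated errors the cross-covariances are all true-score covariance, so they carry over unchanged; only the diagonal terms shrink to ρᵢσᵢ².
True-score variance = [0.89 + 0.82] − 0.68 = 1.71 − 0.68 = 1.03.
Reliability = 1.03 / 1.32 = 0.7803.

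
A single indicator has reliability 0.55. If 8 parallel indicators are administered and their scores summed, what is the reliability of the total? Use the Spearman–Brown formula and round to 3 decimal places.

ρ_k = kρ / (1 + (k−1)ρ) = 8·0.55 / (1 + 7·0.55) = 4.400 / 4.850 = 0.907.

0.907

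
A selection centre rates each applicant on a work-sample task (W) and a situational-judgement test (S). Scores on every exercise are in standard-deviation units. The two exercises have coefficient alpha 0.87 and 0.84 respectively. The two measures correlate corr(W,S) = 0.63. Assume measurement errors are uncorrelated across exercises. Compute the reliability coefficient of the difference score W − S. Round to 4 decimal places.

0.6081

Var(W−S) = 1 + 1 − 2·0.63 = 2 − 1.26 = 0.74.
Under uncorrelated errors the observed covariances equal the true-score covariances, so only the own-variance terms attenuate.
True-score variance = [0.87 + 0.84] − 1.26 = 1.71 − 1.26 = 0.45.
Reliability = 0.45 / 0.74 = 0.6081.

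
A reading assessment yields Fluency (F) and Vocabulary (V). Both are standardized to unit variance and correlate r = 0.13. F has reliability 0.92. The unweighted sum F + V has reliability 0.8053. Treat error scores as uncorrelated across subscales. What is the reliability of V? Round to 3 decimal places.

0.640

Var(F+V) = 2 + 2·0.13 = 2.260.
True-score variance = ρ_F + ρ_V + 2·0.13, so 0.8053 = (0.92 + ρ_V + 0.26) / 2.260.
ρ_V = 0.8053·2.260 − 0.92 − 0.26 = 0.640.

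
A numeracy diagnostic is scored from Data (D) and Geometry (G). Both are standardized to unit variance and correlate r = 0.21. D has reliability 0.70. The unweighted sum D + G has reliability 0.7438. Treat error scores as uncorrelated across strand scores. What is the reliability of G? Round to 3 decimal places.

0.680

Var(D+G) = 2 + 2·0.21 = 2.420.
True-score variance = ρ_D + ρ_G + 2·0.21, so 0.7438 = (0.70 + ρ_G + 0.42) / 2.420.
ρ_G = 0.7438·2.420 − 0.70 − 0.42 = 0.680.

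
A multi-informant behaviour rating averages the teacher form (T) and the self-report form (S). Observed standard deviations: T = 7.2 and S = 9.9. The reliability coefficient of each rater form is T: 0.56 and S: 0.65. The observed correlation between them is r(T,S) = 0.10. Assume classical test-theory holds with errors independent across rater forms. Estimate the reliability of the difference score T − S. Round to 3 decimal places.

Var(T−S) = 7.2² + 9.9² − 2·7.2·9.9·0.10 = 149.85 − 14.256 = 135.594.
Because errors are independent across components, Cov(Tᵢ,Tⱼ) = Cov(Xᵢ,Xⱼ); the off-diagonal part of the true-score variance is the same as above.
True-score variance = [7.2²·0.56 + 9.9²·0.65] − 14.256 = 92.7369 − 14.256 = 78.4809.
Reliability = 78.4809 / 135.594 = 0.579.

0.579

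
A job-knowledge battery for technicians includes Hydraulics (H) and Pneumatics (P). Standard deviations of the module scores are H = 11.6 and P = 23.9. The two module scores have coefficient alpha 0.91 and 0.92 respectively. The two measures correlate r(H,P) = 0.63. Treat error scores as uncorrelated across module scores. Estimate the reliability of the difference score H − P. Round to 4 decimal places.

Var(H−P) = 11.6² + 23.9² − 2·11.6·23.9·0.63 = 705.77 − 349.322 = 356.448.
With uncorrelated errors the cross-covariances are all true-score covariance, so they carry over unchanged; only the diagonal terms shrink to ρᵢσᵢ².
True-score variance = [11.6²·0.91 + 23.9²·0.92] − 349.322 = 647.963 − 349.322 = 298.64.
Reliability = 298.64 / 356.448 = 0.8378.

0.8378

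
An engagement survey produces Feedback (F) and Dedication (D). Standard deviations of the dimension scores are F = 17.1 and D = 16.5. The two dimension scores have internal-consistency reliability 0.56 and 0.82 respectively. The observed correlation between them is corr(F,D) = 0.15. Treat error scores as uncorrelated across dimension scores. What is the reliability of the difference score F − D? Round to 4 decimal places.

0.6299

Var(F−D) = 17.1² + 16.5² − 2·17.1·16.5·0.15 = 564.66 − 84.645 = 480.015.
With uncorrelated errors the cross-covariances are all true-score covariance, so they carry over unchanged; only the diagonal terms shrink to ρᵢσᵢ².
True-score variance = [17.1²·0.56 + 16.5²·0.82] − 84.645 = 386.995 − 84.645 = 302.35.
Reliability = 302.35 / 480.015 = 0.6299.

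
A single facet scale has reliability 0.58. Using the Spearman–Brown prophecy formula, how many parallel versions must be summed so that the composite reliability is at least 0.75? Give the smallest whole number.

3

k ≥ ρ*(1−ρ₁)/(ρ₁(1−ρ*)) = 0.75·0.42 / (0.58·0.25) = 2.172.
Smallest integer k = 3.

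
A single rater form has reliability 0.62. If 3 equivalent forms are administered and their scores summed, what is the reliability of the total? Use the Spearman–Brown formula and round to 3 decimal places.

0.830

ρ_k = kρ / (1 + (k−1)ρ) = 3·0.62 / (1 + 2·0.62) = 1.860 / 2.240 = 0.830.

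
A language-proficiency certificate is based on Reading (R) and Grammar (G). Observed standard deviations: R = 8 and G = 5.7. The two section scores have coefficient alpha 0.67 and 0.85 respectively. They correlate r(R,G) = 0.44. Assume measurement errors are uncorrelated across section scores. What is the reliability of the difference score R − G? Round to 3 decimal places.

0.539

Var(R−G) = 8² + 5.7² − 2·8·5.7·0.44 = 96.49 − 40.128 = 56.362.
Under uncorrelated errors the observed covariances equal the true-score covariances, so only the own-variance terms attenuate.
True-score variance = [8²·0.67 + 5.7²·0.85] − 40.128 = 70.4965 − 40.128 = 30.3685.
Reliability = 30.3685 / 56.362 = 0.539.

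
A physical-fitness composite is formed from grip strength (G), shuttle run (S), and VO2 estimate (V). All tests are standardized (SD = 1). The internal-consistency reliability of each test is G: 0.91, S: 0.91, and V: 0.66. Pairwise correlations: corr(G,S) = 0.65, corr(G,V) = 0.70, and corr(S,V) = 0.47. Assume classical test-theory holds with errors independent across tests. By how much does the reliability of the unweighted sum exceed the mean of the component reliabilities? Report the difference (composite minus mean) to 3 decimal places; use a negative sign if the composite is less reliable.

Var(sum) = 3 + 3.64 = 6.64; true-score variance = 2.48 + 3.64 = 6.12; composite reliability = 0.9217.
Mean component reliability = 0.8267.
Difference = 0.9217 − 0.8267 = 0.095.

0.095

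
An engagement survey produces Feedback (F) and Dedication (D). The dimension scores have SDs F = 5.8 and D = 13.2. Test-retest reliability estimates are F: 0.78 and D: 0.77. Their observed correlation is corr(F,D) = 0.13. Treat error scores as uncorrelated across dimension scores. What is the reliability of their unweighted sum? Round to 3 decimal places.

Var(F+D) = 5.8² + 13.2² + 2·[5.8·13.2·0.13] = 207.88 + 19.9056 = 227.786.
Under uncorrelated errors the observed covariances equal the true-score covariances, so only the own-variance terms attenuate.
True-score variance = [5.8²·0.78 + 13.2²·0.77] + 19.9056 = 160.404 + 19.9056 = 180.31.
Reliability = 180.31 / 227.786 = 0.792.

0.792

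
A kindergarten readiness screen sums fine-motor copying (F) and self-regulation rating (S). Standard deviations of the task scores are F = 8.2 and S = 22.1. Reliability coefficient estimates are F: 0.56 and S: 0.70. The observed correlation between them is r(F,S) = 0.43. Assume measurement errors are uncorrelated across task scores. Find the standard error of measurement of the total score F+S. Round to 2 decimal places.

Var(total) = 555.65 + 155.849 = 711.499.
True-score variance = 379.541 + 155.849 = 535.391, so reliability = 0.7525.
Error variance = 711.499 − 535.391 = 176.109; SEM = √176.109 = 13.27.

13.27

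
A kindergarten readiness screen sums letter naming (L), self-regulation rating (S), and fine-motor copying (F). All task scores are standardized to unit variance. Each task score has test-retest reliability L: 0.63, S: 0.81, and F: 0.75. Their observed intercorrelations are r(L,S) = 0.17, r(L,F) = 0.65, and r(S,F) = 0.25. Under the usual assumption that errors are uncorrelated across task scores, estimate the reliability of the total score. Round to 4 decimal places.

Var(L+S+F) = 3 + 2·[0.17 + 0.65 + 0.25] = 3 + 2.14 = 5.14.
Because errors are independent across components, Cov(Tᵢ,Tⱼ) = Cov(Xᵢ,Xⱼ); the off-diagonal part of the true-score variance is the same as above.
True-score variance = [0.63 + 0.81 + 0.75] + 2.14 = 2.19 + 2.14 = 4.33.
Reliability = 4.33 / 5.14 = 0.8424.

0.8424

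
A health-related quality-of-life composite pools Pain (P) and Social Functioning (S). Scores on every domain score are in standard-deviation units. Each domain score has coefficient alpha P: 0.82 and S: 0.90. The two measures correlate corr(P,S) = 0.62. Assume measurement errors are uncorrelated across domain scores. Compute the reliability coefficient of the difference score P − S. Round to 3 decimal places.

0.632

Var(P−S) = 1 + 1 − 2·0.62 = 2 − 1.24 = 0.76.
With uncorrelated errors the cross-covariances are all true-score covariance, so they carry over unchanged; only the diagonal terms shrink to ρᵢσᵢ².
True-score variance = [0.82 + 0.90] − 1.24 = 1.72 − 1.24 = 0.48.
Reliability = 0.48 / 0.76 = 0.632.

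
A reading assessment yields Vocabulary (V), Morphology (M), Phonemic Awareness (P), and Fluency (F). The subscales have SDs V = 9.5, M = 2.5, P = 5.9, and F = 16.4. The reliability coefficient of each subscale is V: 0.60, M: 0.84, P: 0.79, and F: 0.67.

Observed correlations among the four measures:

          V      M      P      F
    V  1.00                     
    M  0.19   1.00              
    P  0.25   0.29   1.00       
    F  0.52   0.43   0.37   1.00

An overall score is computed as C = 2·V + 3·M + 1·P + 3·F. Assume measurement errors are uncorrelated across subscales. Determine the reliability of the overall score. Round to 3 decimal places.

0.787

Var(C) = 2²·9.5² + 3²·2.5² + 5.9² + 3²·16.4² + 2·[6·9.5·2.5·0.19 + 2·9.5·5.9·0.25 + 6·9.5·16.4·0.52 + 3·2.5·5.9·0.29 + 9·2.5·16.4·0.43 + 3·5.9·16.4·0.37] = 2872.7 + 1640.2 = 4512.9.
Under uncorrelated errors the observed covariances equal the true-score covariances, so only the own-variance terms attenuate.
True-score variance = [2²·9.5²·0.60 + 3²·2.5²·0.84 + 5.9²·0.79 + 3²·16.4²·0.67] + 1640.2 = 1913.18 + 1640.2 = 3553.38.
Reliability = 3553.38 / 4512.9 = 0.787.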